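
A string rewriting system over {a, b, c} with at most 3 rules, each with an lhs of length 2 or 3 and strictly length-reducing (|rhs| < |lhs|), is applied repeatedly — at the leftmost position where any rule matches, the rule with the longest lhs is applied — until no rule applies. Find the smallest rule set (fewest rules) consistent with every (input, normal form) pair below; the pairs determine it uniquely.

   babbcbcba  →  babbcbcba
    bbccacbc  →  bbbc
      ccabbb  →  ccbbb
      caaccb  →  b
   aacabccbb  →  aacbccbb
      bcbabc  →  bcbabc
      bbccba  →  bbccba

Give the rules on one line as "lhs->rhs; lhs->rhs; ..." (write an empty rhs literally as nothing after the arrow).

  | babbcbcba
  | bbccacbc => bbcccbc => bbbc
  | ccabbb => ccbbb
  | caaccb => caccb => cccb => b

ca->c; ccc->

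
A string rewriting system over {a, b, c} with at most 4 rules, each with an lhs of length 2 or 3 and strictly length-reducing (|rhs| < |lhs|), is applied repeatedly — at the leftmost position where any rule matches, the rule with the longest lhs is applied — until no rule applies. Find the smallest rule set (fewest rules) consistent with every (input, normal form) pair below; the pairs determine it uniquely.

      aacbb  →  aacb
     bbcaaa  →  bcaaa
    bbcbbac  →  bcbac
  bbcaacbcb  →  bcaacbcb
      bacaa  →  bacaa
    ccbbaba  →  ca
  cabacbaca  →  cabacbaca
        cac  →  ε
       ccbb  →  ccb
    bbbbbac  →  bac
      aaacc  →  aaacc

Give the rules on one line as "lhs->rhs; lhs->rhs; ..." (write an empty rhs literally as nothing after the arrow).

  | aacbb => aacb
  | bbcaaa => bcaaa
  | bbcbbac => bcbbac => bcbac
  | bbcaacbcb => bcaacbcb

bab->ac; bb->b; cac->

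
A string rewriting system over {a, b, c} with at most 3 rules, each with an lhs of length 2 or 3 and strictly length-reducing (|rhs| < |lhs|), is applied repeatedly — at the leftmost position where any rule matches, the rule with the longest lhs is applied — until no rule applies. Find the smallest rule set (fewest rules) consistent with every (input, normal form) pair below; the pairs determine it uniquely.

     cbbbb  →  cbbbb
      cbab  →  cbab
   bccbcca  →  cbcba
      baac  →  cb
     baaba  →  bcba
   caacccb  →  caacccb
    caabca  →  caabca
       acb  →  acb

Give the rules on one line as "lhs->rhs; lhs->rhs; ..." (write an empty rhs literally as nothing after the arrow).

  | cbbbb
  | cbab
  | bccbcca => cbbcca => cbcba
  | baac => bcc => cb

baa->bc; bcc->cb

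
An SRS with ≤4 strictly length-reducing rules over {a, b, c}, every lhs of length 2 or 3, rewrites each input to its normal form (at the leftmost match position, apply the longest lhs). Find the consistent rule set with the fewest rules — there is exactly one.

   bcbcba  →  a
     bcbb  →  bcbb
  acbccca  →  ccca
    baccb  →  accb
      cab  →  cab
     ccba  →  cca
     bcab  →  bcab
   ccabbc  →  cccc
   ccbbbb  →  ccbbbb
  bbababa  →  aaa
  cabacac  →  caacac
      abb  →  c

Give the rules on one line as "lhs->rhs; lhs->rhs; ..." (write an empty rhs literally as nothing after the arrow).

abb->c; ba->a; cbc->bb

  | bcbcba => bbbba => bbba => bba => ba => a
  | bcbb
  | acbccca => abbcca => ccca
  | baccb => accb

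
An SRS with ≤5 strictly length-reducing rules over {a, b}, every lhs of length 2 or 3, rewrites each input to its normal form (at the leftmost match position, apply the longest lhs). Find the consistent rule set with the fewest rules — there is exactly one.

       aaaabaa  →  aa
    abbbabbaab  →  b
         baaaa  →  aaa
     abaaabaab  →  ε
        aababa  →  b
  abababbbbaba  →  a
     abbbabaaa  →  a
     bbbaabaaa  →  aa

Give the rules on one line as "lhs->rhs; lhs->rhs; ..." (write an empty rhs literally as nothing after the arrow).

  | aaaabaa => aaaba => aab => aa
  | abbbabbaab => abbabbaab => ababbaab => bbbaab => bbab => bba => b
  | baaaa => aaa
  | abaaabaab => baabaab => abaab => bab => ba => ε

ab->a; aba->b; ba->; bab->ba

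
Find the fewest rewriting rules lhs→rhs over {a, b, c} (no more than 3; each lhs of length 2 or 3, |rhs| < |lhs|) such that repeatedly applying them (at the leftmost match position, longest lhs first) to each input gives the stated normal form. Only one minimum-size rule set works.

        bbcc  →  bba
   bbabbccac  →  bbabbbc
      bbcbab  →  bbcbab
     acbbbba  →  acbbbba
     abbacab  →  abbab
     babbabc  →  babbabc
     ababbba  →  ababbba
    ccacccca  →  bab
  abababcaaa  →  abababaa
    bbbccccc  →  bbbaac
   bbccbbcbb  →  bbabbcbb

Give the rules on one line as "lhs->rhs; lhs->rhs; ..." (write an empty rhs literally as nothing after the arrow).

ca->; cc->a; cca->b

  | bbcc => bba
  | bbabbccac => bbabbbc
  | bbcbab
  | acbbbba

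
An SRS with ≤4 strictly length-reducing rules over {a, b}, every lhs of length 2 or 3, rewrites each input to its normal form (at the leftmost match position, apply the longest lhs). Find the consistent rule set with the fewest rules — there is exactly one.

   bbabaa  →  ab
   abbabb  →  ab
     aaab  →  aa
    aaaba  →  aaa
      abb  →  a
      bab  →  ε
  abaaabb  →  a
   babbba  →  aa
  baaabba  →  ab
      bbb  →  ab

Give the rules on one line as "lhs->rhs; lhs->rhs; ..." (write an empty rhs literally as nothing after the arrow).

  | bbabaa => abaa => aba => ab
  | abbabb => aabb => ab
  | aaab => aa
  | aaaba => aaa

aab->a; ba->b; bb->; bbb->ab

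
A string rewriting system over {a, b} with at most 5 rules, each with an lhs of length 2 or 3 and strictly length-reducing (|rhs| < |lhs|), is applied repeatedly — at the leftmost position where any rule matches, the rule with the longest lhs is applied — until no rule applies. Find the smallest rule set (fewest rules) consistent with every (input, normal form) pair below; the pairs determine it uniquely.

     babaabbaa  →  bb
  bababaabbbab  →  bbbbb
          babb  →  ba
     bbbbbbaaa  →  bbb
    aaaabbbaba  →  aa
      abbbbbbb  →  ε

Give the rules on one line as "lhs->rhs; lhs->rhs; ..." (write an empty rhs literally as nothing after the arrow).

ab->; aba->bb; abb->a; bba->b

  | babaabbaa => bbbabbaa => bbbbaa => bbba => bb
  | bababaabbbab => bbbbaabbbab => bbbabbbab => bbbbbab => bbbbb
  | babb => ba
  | bbbbbbaaa => bbbbbaa => bbbba => bbb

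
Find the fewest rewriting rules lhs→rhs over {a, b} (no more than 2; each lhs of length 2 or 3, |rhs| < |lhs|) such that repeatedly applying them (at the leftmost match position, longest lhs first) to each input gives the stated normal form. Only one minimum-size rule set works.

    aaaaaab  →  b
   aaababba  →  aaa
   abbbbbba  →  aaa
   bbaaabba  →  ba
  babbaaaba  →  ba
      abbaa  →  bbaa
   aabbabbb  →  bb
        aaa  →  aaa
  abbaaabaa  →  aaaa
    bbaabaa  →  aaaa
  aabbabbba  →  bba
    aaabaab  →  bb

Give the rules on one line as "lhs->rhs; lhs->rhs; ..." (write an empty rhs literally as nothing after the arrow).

  | aaaaaab => aaaaab => aaaab => aaab => aab => ab => b
  | aaababba => aababba => ababba => babba => bbba => aaa
  | abbbbbba => bbbbbba => aabbba => abbba => bbba => aaa
  | bbaaabba => bbaabba => bbabba => bbbba => aaba => aba => ba

ab->b; bbb->aa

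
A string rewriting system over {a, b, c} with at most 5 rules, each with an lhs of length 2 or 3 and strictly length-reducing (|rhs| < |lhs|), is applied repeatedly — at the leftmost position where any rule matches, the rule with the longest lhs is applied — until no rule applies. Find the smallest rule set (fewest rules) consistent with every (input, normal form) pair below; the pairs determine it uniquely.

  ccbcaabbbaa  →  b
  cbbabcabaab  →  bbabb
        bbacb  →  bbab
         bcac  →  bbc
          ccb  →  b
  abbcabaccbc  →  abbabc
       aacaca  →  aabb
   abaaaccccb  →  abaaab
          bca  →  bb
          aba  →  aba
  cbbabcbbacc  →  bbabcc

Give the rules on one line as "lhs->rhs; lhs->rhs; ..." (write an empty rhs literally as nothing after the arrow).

  | ccbcaabbbaa => cbcaabbbaa => bcaabbbaa => bcabbbaa => bbbbbaa => cabbaa => bbbaa => caaa => caa => ca => b
  | cbbabcabaab => bbabcabaab => bbabbbaab => bbacaaab => bbacaab => bbacab => bbabb
  | bbacb => bbab
  | bcac => bbc

bbb->ca; ca->b; caa->ca; cb->b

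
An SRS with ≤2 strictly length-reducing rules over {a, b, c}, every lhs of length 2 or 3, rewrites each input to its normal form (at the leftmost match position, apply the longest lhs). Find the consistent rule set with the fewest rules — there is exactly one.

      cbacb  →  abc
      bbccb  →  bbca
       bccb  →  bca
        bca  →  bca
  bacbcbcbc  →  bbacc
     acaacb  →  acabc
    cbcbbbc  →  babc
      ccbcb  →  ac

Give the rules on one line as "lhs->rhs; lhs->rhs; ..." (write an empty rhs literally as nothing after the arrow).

acb->bc; cb->a

  | cbacb => aacb => abc
  | bbccb => bbca
  | bccb => bca
  | bca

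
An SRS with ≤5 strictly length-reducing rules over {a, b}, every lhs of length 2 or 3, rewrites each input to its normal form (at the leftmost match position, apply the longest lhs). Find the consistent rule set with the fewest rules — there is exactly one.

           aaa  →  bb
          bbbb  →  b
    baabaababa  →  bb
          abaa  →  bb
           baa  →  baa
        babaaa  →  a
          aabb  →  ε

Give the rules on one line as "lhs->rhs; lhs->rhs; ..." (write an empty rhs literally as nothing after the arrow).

  | aaa => bb
  | bbbb => b
  | baabaababa => baaaababa => bbbababa => ababa => aaba => aaa => bb
  | abaa => aaa => bb

aaa->bb; ab->; aba->aa; bbb->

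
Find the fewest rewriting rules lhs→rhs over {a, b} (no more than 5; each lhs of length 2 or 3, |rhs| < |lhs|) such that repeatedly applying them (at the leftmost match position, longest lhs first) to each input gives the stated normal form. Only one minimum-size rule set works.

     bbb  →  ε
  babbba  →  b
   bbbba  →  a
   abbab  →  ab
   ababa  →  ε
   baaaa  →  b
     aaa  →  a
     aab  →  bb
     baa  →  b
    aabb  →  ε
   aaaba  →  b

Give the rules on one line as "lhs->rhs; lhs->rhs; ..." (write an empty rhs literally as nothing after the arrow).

aa->b; ba->a; bba->; bbb->

  | bbb => ε
  | babbba => abbba => aa => b
  | bbbba => ba => a
  | abbab => ab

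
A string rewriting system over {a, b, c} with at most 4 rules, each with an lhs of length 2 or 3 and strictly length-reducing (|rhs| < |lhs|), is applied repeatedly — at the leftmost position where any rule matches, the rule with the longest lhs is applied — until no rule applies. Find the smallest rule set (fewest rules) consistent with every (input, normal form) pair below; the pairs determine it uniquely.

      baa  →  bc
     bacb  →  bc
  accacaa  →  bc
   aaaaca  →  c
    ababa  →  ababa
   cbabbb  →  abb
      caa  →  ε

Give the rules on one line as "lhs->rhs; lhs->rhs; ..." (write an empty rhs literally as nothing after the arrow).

  | baa => bc
  | bacb => baa => bc
  | accacaa => aacaa => baa => bc
  | aaaaca => caaca => cba => aa => c

aa->c; aac->b; cb->a; cc->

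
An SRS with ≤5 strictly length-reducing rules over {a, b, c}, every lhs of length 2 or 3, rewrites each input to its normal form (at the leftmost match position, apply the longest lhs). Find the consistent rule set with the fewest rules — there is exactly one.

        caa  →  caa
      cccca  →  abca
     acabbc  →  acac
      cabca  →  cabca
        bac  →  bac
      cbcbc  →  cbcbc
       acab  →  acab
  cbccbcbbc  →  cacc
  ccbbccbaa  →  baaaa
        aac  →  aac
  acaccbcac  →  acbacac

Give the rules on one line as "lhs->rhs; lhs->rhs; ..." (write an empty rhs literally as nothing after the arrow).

  | caa
  | cccca => abca
  | acabbc => acac
  | cabca

aba->ba; bb->; ccb->ba; ccc->ab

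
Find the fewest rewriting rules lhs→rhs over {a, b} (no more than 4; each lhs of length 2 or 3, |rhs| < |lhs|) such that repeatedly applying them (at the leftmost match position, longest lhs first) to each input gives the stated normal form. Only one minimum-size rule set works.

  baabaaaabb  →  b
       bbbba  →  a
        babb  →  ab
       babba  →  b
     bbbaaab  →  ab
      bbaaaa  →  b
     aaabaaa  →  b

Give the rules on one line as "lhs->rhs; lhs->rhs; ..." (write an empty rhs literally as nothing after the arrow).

  | baabaaaabb => aabaaaabb => bbaaaabb => baaaabb => aaaabb => baabb => aabb => bbb => bb => b
  | bbbba => bbba => bba => ba => a
  | babb => abb => ab
  | babba => abba => aba => aa => b

aa->b; ba->a; bb->b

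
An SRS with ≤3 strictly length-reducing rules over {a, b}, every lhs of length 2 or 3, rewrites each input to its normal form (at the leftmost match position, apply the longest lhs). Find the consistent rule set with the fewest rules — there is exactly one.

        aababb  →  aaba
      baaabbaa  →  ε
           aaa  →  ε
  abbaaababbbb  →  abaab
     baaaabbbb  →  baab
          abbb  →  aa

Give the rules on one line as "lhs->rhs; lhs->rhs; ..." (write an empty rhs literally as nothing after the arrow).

aaa->; bb->; bbb->a

  | aababb => aaba
  | baaabbaa => bbbaa => aaa => ε
  | aaa => ε
  | abbaaababbbb => aaaababbbb => ababbbb => abaab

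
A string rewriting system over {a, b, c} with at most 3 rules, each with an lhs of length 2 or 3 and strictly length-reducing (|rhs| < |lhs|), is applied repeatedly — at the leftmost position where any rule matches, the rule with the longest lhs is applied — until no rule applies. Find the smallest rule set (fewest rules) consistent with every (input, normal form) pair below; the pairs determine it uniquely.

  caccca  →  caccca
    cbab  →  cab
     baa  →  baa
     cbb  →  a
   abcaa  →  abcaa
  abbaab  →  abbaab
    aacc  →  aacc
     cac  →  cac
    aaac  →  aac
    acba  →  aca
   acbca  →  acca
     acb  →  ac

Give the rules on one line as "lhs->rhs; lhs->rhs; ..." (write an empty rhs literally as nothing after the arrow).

  | caccca
  | cbab => cab
  | baa
  | cbb => a

aaa->aa; cb->c; cbb->a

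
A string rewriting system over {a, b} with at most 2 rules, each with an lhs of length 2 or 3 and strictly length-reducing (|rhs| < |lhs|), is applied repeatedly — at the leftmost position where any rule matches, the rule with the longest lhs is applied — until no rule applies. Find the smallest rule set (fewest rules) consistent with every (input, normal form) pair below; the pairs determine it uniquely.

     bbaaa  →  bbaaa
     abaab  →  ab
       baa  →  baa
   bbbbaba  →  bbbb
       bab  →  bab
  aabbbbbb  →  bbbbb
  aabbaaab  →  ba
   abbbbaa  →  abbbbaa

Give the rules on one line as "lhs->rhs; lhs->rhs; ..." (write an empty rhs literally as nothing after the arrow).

aab->; aba->

  | bbaaa
  | abaab => ab
  | baa
  | bbbbaba => bbbb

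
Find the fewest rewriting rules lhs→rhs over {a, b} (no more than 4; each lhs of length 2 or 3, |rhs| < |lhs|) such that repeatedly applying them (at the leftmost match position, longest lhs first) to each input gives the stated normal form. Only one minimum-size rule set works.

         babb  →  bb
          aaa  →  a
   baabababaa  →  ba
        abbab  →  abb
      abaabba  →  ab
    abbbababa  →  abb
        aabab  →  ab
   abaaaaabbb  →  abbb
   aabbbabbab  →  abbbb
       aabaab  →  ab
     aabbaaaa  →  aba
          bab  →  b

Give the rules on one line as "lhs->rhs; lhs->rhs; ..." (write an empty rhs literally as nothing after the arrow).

  | babb => bb
  | aaa => aa => a
  | baabababaa => babababaa => bababaa => babaa => baa => ba
  | abbab => abb

aa->a; bab->b; bba->b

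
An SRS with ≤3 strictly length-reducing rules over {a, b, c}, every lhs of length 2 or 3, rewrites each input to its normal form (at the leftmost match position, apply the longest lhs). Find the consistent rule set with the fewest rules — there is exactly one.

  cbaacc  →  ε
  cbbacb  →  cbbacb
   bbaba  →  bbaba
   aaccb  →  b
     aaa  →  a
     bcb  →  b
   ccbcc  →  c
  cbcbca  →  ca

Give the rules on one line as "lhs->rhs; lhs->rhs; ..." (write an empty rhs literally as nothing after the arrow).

aa->; bc->; cc->

  | cbaacc => cbcc => cc => ε
  | cbbacb
  | bbaba
  | aaccb => ccb => b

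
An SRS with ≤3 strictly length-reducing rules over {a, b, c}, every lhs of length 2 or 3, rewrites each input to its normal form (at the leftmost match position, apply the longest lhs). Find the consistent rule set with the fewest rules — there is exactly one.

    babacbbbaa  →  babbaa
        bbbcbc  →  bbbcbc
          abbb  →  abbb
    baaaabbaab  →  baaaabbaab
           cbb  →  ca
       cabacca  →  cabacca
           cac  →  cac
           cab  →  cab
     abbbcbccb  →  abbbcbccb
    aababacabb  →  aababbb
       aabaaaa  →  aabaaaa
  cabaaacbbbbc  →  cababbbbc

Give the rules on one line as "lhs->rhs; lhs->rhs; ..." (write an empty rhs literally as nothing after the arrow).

aac->; aca->; cbb->ca

  | babacbbbaa => babacabaa => babbaa
  | bbbcbc
  | abbb
  | baaaabbaab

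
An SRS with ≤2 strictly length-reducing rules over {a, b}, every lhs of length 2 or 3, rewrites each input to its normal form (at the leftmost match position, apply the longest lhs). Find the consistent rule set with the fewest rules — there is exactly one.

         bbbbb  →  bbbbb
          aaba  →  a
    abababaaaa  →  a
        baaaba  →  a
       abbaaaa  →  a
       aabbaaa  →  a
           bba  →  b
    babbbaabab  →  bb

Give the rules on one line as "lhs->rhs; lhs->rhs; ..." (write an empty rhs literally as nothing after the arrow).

  | bbbbb
  | aaba => aba => a
  | abababaaaa => ababaaaa => abaaaa => aaaa => aaa => aa => a
  | baaaba => aaba => aba => a

aa->a; ba->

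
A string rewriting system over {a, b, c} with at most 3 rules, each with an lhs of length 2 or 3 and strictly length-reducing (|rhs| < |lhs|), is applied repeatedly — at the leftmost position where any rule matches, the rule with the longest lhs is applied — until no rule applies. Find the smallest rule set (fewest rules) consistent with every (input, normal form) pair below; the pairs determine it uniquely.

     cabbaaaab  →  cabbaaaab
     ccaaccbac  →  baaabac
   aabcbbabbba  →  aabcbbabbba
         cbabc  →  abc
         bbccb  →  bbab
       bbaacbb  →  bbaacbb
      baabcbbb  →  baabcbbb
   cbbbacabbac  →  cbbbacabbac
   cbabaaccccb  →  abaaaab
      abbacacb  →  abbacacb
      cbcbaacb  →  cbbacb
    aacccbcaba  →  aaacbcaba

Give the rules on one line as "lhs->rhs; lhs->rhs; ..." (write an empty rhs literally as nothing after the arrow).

  | cabbaaaab
  | ccaaccbac => baaccbac => baaabac
  | aabcbbabbba
  | cbabc => ccbc => abc

cba->cc; cc->a; cca->ba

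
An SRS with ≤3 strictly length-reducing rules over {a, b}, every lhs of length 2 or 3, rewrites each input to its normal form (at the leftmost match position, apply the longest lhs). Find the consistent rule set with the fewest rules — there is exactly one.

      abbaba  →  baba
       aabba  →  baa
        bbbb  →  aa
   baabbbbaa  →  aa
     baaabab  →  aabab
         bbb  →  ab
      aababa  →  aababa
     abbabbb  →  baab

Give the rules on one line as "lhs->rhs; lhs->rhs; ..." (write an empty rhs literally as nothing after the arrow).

aaa->ba; bb->a

  | abbaba => aaaba => baba
  | aabba => aaaa => baa
  | bbbb => abb => aa
  | baabbbbaa => baaabbaa => bbabbaa => aabbaa => aaaaa => baaa => bba => aa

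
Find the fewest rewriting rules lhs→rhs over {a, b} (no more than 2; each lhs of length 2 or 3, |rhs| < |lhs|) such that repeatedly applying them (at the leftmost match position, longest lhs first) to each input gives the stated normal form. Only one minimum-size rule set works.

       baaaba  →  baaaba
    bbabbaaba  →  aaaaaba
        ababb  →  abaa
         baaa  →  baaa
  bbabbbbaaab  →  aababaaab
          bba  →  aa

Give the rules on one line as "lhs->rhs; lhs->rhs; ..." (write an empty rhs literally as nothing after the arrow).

bb->a; bbb->ba

  | baaaba
  | bbabbaaba => aabbaaba => aaaaaba
  | ababb => abaa
  | baaa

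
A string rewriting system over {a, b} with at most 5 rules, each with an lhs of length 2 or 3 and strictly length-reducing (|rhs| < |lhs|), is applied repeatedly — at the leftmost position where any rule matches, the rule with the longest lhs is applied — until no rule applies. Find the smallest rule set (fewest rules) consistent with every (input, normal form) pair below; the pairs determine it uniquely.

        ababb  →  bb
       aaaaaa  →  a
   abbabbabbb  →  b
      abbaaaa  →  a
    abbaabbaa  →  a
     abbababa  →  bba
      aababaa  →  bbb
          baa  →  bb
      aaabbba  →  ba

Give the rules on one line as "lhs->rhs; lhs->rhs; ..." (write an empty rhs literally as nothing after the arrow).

aa->a; ab->b; abb->aa; baa->bb

  | ababb => babb => baa => bb
  | aaaaaa => aaaaa => aaaa => aaa => aa => a
  | abbabbabbb => aaabbabbb => aabbabbb => abbabbb => aaabbb => aabbb => abbb => aab => ab => b
  | abbaaaa => aaaaaa => aaaaa => aaaa => aaa => aa => a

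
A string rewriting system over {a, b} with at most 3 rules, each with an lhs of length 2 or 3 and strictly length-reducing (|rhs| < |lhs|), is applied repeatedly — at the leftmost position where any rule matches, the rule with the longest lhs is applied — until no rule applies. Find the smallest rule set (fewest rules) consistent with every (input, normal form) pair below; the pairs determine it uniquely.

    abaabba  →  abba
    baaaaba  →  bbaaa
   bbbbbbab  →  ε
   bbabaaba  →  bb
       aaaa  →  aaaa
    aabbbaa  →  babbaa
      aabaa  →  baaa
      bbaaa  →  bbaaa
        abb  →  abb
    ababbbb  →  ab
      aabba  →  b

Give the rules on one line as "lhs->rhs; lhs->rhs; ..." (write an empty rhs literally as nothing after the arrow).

  | abaabba => abba
  | baaaaba => baabaa => bbaaa
  | bbbbbbab => abbbab => aaab => aba => ε
  | bbabaaba => bbaba => bb

aab->ba; aba->; bbb->a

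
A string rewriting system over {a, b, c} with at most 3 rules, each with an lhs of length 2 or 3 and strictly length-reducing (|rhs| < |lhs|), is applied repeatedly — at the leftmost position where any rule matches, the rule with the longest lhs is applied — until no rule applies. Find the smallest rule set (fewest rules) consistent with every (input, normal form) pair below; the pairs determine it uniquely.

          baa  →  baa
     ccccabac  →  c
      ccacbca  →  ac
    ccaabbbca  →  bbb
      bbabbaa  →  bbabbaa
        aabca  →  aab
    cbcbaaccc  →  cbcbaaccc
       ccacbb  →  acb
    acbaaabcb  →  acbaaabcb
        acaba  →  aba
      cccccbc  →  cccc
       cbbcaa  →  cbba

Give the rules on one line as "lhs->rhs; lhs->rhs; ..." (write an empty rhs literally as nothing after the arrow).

ca->; ccb->ac

  | baa
  | ccccabac => cccbac => cacac => cac => c
  | ccacbca => ccbca => acca => ac
  | ccaabbbca => cabbbca => bbbca => bbb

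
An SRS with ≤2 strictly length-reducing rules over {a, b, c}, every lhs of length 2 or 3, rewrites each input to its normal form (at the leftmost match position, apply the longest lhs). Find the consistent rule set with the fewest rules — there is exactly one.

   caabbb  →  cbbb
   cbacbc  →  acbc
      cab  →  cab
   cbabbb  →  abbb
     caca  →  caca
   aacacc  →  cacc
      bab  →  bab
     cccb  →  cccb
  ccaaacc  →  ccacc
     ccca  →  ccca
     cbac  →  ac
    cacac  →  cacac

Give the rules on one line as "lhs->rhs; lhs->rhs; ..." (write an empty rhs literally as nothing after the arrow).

  | caabbb => cbbb
  | cbacbc => acbc
  | cab
  | cbabbb => abbb

aa->; cba->a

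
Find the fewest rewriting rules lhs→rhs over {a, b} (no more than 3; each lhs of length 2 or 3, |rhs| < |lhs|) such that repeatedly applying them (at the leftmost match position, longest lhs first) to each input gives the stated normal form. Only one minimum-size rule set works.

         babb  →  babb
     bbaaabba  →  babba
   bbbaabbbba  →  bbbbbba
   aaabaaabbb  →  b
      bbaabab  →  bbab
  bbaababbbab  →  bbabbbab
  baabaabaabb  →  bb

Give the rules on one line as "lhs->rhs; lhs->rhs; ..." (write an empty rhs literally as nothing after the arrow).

  | babb
  | bbaaabba => babba
  | bbbaabbbba => bbbbbba
  | aaabaaabbb => aaaabbb => aabb => b

aab->; baa->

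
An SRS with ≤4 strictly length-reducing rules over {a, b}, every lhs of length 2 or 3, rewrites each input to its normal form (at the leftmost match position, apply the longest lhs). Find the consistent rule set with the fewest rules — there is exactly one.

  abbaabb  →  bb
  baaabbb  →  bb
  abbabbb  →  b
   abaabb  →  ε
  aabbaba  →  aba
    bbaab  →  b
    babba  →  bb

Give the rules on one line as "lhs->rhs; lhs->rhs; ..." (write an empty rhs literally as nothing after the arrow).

  | abbaabb => aaaabb => babb => baa => bb
  | baaabbb => bbbbb => bb
  | abbabbb => aaabbb => bbbb => b
  | abaabb => abbbb => aabb => bbb => ε

aa->b; aaa->b; abb->aa; bbb->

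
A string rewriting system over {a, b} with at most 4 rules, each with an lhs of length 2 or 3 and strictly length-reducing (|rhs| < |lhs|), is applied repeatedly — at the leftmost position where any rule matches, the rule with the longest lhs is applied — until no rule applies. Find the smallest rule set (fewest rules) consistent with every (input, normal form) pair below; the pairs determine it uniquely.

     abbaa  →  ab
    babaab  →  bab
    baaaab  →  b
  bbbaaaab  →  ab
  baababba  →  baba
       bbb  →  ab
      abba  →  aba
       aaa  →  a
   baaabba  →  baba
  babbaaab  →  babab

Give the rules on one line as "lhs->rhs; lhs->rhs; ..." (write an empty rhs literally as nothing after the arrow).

aa->; bb->b; bbb->ab

  | abbaa => abaa => ab
  | babaab => babb => bab
  | baaaab => baab => bb => b
  | bbbaaaab => abaaaab => abaab => abb => ab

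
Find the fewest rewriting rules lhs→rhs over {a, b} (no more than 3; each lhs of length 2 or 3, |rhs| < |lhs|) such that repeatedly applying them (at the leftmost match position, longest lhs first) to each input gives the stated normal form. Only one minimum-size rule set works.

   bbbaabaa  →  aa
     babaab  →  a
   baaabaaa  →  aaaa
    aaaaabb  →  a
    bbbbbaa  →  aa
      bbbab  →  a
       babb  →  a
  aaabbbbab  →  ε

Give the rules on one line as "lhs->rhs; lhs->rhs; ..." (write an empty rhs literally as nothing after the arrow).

  | bbbaabaa => bbaabaa => baabaa => aabaa => aa
  | babaab => abaab => aaab => a
  | baaabaaa => aaabaaa => aaaa
  | aaaaabb => aaab => a

aab->; ab->a; ba->a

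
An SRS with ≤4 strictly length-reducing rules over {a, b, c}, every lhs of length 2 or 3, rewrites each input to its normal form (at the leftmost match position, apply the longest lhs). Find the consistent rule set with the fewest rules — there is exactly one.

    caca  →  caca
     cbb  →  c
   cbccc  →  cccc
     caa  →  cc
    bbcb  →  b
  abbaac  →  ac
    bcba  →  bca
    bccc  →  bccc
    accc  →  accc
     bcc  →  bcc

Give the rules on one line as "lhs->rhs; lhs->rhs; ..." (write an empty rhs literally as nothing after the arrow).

aa->c; bbc->; cb->c

  | caca
  | cbb => cb => c
  | cbccc => cccc
  | caa => cc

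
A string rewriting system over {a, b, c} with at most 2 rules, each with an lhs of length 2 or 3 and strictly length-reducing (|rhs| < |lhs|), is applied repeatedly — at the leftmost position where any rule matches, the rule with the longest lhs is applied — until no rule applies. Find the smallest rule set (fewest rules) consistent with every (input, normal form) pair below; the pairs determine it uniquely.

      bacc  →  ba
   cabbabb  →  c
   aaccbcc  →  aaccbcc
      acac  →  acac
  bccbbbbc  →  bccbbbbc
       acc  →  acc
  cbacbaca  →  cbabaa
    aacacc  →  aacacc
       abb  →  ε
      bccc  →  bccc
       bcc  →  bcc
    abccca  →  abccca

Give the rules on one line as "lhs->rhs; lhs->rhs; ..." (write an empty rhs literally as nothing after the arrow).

abb->; bac->ba

  | bacc => bac => ba
  | cabbabb => cabb => c
  | aaccbcc
  | acac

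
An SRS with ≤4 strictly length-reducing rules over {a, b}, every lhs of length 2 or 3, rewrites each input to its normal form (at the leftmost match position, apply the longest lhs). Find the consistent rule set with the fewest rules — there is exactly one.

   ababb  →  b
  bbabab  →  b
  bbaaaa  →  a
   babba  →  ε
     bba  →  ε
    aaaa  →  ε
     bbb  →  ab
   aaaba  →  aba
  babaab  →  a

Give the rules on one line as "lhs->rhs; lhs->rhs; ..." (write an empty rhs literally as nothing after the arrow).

  | ababb => abb => b
  | bbabab => aabab => bab => b
  | bbaaaa => aaaaa => aaa => a
  | babba => bba => aa => ε

aa->; abb->b; bab->b; bb->a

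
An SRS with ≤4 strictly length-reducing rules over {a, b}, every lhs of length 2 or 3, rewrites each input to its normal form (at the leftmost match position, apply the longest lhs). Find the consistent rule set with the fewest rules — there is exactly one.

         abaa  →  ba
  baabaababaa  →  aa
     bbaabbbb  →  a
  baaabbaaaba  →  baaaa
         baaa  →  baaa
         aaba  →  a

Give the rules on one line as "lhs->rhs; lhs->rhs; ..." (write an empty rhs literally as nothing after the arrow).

ab->a; aba->b; abb->; bab->a

  | abaa => ba
  | baabaababaa => babababaa => aababaa => abbaa => aa
  | bbaabbbb => bbabb => bab => a
  | baaabbaaaba => baaaaaba => baaaab => baaaa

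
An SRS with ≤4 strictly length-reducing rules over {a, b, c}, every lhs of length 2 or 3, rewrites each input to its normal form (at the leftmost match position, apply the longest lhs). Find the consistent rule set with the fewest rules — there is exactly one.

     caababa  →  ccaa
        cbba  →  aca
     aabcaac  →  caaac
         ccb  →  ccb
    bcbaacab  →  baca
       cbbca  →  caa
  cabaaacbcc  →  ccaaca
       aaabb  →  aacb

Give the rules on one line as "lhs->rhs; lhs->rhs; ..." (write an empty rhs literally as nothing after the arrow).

ab->c; acc->ca; bc->; cbb->ac

  | caababa => cacaba => cacca => ccaa
  | cbba => aca
  | aabcaac => accaac => caaac
  | ccb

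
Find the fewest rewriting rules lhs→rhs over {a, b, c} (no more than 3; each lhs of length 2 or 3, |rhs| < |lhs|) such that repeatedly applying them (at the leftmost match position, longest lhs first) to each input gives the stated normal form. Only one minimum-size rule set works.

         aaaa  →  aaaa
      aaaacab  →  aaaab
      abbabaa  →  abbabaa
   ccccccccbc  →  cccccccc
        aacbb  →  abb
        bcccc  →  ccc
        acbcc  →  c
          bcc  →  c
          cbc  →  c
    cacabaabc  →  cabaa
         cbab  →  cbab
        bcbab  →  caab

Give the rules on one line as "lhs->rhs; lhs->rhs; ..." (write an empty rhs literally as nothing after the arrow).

  | aaaa
  | aaaacab => aaaab
  | abbabaa
  | ccccccccbc => cccccccc

ac->; bc->; bcb->ca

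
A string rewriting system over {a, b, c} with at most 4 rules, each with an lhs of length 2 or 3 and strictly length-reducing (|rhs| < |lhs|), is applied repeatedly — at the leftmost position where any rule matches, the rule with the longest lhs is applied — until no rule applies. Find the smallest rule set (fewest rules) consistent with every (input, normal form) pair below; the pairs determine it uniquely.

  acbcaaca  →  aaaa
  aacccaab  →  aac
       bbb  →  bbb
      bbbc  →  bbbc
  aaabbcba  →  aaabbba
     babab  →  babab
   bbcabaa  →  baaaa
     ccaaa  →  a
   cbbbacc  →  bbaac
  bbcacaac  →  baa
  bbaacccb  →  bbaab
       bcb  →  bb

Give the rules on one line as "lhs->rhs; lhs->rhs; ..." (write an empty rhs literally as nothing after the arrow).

bac->aa; ca->; cab->ac; cb->b

  | acbcaaca => abcaaca => abaca => aaaa
  | aacccaab => aaccab => aacac => aac
  | bbb
  | bbbc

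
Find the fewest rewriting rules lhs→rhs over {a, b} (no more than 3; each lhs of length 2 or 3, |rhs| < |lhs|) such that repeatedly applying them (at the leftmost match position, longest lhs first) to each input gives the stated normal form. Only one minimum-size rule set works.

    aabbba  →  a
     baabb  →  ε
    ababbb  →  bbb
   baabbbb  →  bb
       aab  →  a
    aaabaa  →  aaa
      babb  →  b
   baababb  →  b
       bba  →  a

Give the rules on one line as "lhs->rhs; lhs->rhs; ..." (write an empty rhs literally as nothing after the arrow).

ab->; aba->; ba->a

  | aabbba => abba => ba => a
  | baabb => aabb => ab => ε
  | ababbb => bbb
  | baabbbb => aabbbb => abbb => bb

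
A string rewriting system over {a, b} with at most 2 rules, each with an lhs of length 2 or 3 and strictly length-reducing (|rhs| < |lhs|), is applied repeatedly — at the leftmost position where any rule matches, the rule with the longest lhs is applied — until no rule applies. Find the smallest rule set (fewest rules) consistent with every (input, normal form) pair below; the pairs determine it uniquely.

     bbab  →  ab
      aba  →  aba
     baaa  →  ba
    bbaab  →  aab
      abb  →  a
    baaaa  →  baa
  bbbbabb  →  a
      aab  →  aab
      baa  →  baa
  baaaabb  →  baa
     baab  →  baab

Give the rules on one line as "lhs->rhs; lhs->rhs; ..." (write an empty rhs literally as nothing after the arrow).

aaa->a; bb->

  | bbab => ab
  | aba
  | baaa => ba
  | bbaab => aab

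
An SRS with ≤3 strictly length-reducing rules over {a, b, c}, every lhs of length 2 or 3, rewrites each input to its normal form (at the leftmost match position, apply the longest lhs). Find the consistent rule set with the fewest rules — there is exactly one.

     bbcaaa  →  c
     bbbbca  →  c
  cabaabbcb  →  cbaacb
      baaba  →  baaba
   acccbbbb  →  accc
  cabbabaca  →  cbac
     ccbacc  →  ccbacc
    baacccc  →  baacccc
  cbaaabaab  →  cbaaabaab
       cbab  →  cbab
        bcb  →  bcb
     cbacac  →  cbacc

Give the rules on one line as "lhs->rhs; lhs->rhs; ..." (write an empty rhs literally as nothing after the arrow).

  | bbcaaa => caaa => caa => ca => c
  | bbbbca => bbca => ca => c
  | cabaabbcb => cbaabbcb => cbaacb
  | baaba

bb->; ca->c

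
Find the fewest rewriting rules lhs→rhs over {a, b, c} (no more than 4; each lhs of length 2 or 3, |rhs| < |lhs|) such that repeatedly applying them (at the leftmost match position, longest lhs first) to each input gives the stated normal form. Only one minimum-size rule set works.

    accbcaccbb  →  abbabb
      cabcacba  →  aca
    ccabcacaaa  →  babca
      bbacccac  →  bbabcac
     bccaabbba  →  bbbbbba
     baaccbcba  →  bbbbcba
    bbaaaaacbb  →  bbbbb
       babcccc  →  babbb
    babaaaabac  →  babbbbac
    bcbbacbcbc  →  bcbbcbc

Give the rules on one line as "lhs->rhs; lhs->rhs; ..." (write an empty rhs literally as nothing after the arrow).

  | accbcaccbb => abbcaccbb => abbcabbb => abbabb
  | cabcacba => acacba => aca
  | ccabcacaaa => babcacaaa => babcacba => babca
  | bbacccac => bbabcac

aa->b; acb->; cab->a; cc->b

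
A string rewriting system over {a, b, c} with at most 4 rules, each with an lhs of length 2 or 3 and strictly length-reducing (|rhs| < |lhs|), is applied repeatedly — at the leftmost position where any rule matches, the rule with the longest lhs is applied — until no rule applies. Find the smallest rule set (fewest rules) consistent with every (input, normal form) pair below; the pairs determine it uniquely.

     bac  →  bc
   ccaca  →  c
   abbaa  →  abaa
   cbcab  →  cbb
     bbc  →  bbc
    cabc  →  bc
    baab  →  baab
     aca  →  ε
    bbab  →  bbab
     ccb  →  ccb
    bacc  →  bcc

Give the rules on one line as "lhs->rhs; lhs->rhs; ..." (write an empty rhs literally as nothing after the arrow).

abb->ab; ac->c; ca->

  | bac => bc
  | ccaca => cca => c
  | abbaa => abaa
  | cbcab => cbb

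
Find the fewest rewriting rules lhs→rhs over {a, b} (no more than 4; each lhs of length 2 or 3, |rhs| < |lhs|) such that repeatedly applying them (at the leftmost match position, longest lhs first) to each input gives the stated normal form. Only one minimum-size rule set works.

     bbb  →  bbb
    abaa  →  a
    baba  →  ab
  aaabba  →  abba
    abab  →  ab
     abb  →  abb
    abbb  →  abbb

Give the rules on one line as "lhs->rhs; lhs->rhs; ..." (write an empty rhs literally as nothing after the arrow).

aa->a; aba->aa; baa->ab

  | bbb
  | abaa => aaa => aa => a
  | baba => baa => ab
  | aaabba => aabba => abba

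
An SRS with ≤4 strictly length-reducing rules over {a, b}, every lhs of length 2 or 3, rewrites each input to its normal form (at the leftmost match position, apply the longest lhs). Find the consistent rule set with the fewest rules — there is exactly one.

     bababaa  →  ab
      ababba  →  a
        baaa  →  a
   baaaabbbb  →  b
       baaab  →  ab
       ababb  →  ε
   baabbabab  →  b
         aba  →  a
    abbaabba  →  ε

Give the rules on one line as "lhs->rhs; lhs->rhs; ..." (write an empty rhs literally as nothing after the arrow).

  | bababaa => babaa => baa => ab
  | ababba => abba => aaa => a
  | baaa => aba => a
  | baaaabbbb => abaabbbb => aabbbbb => bbbbb => abbb => aab => b

aa->; ba->; baa->ab; bb->a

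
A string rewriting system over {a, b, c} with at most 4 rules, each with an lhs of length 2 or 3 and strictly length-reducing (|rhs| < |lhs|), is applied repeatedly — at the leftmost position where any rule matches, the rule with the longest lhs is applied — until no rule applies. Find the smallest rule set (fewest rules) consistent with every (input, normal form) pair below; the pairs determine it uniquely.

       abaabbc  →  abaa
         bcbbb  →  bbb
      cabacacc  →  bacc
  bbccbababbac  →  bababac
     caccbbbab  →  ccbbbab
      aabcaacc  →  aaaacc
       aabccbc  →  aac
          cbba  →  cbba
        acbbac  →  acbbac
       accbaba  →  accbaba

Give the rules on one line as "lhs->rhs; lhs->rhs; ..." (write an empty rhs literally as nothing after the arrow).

  | abaabbc => abaabc => abaa
  | bcbbb => bbb
  | cabacacc => bacacc => bacc
  | bbccbababbac => bcbababbac => bababbac => bababac

abb->ab; bc->; ca->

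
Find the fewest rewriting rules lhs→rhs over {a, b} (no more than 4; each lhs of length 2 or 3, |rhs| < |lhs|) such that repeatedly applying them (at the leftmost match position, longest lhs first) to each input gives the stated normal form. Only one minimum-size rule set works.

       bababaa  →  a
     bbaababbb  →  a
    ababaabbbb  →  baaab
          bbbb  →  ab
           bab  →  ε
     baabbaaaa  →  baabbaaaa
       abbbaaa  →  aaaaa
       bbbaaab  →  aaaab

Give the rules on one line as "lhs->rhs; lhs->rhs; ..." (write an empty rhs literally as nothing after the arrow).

  | bababaa => abaa => a
  | bbaababbb => bbabbb => bbb => a
  | ababaabbbb => baabbbb => baaab
  | bbbb => ab

aba->; bab->; bbb->a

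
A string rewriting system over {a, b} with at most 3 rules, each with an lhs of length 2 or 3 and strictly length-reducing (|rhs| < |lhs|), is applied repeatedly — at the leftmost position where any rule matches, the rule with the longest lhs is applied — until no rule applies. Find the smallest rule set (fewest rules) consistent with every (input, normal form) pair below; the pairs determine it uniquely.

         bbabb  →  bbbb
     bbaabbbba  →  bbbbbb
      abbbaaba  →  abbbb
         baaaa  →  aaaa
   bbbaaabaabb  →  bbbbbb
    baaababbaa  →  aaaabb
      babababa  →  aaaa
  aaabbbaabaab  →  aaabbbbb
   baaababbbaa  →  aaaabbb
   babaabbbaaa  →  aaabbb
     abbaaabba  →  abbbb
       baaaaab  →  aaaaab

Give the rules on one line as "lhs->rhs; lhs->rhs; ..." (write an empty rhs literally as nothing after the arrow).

  | bbabb => bbbb
  | bbaabbbba => bbabbbba => bbbbbba => bbbbbb
  | abbbaaba => abbbaba => abbbba => abbbb
  | baaaa => aaaa

ba->a; bba->bb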